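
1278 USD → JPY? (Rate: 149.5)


Amount × rate = 1278 × 149.5
= 191061.00 JPY

191061.00 JPY


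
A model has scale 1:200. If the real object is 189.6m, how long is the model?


Model size = real / scale
= 189.6 / 200
= 0.9480 m

0.9480 m


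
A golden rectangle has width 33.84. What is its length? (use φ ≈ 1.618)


φ = (1 + √5) / 2 ≈ 1.618
Length = width × φ = 33.84 × 1.618 = 54.75312
≈ 54.75

54.75


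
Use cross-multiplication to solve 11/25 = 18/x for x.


Cross multiply: 11 × x = 25 × 18
11x = 450
x = 450 / 11
= 40.91

40.91


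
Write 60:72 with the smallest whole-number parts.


GCD(60, 72) = 12
60/12 : 72/12
= 5:6

5:6


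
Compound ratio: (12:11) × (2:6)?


Compound ratio = (12×2) : (11×6)
= 24:66
GCD = 6
= 4:11

4:11


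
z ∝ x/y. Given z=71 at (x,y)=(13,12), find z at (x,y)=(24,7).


z = k·x/y
Solve for k using the known point: k = z·y/x = 71×12/13 = 852/13 ≈ 65.5385
Now evaluate at x=24, y=7:
z = k × 24 / 7 = (852 × 24) / (13 × 7) = 20448/91
≈ 224.7033

224.7033


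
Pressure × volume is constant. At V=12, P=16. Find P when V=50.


Inverse proportion: x × y = constant
k = 12 × 16 = 192
y₂ = k / 50 = 192 / 50
= 3.84

3.84


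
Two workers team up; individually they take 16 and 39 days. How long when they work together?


Rate of A = 1/16 per day
Rate of B = 1/39 per day
Combined rate = 1/16 + 1/39 = 55/624 ≈ 0.0881 per day
Days = 1 / combined rate = 624/55
≈ 11.35 days

11.35 days


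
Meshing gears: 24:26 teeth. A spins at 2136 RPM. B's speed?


Gear ratio = 24:26 = 12:13
RPM_B = RPM_A × (teeth_A / teeth_B)
= 2136 × (24/26)
= 1971.7 RPM

1971.7 RPM


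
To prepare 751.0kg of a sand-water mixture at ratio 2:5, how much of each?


Total parts = 2 + 5 = 7
sand: 751.0 × 2/7 = 214.6kg
water: 751.0 × 5/7 = 536.4kg
= 214.6kg and 536.4kg

214.6kg and 536.4kg


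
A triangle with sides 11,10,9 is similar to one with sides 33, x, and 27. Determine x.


Scale factor = 33/11 = 3
Missing side = 10 × 3
= 30.0

30.0


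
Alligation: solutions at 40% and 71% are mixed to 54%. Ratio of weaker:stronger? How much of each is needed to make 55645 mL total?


Let x parts of 40% mix with y parts of 71%.
40x + 71y = 54(x + y)
40x + 71y = 54x + 54y
x(40 - 54) = y(54 - 71)
x/y = (71 - 54)/(54 - 40) = 17/14
Simplify: 17:14
Total parts = 31; one part = 55645/31 = 1795.00 mL
40% solution: 17×1795.00 = 30515.00 mL
71% solution: 14×1795.00 = 25130.00 mL
= ratio 17:14; 30515.00 mL and 25130.00 mL

ratio 17:14; 30515.00 mL and 25130.00 mL


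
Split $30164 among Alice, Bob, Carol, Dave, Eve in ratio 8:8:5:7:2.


Total parts = 8 + 8 + 5 + 7 + 2 = 30
Alice: 30164 × 8/30 = 8043.73
Bob: 30164 × 8/30 = 8043.73
Carol: 30164 × 5/30 = 5027.33
Dave: 30164 × 7/30 = 7038.27
Eve: 30164 × 2/30 = 2010.93
= Alice: $8043.73, Bob: $8043.73, Carol: $5027.33, Dave: $7038.27, Eve: $2010.93

Alice: $8043.73, Bob: $8043.73, Carol: $5027.33, Dave: $7038.27, Eve: $2010.93


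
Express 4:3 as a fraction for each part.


Total parts = 4 + 3 = 7
First part: 4/7 = 4/7
Second part: 3/7 = 3/7
= 4/7 and 3/7

4/7 and 3/7


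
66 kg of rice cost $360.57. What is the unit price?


Unit rate = total / quantity
= 360.57 / 66
= $5.46 per unit

$5.46 per unit


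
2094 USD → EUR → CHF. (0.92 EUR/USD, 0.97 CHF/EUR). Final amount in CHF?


Step 1: 2094 USD × 0.92 = 1926.48 EUR
Step 2: 1926.48 EUR × 0.97 = 1868.69 CHF
Implied rate USD→CHF = 0.92 × 0.97 = 0.8924
= 1868.69 CHF

1868.69 CHF


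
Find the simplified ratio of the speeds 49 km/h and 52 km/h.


Ratio = 49:52
GCD = 1
Simplified = 49:52
Time ratio (same distance) = 52:49
Speed ratio = 49:52

49:52


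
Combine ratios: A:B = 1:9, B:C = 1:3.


Match B: multiply A:B by 1 → 1:9
Multiply B:C by 9 → 9:27
Combined: 1:9:27
GCD = 1
= 1:9:27

1:9:27


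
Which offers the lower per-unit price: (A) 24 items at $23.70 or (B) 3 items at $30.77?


Deal A: $23.70/24 = $0.9875/unit
Deal B: $30.77/3 = $10.2567/unit
A is cheaper per unit
= Deal A

Deal A


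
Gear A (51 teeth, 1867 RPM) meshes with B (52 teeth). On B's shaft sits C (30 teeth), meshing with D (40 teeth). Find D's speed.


Stage 1: RPM_B = RPM_A × t_A/t_B = 1867 × 51/52 = 95217/52 ≈ 1831.10
B and C share a shaft → RPM_C = RPM_B
Stage 2: RPM_D = RPM_C × t_C/t_D = RPM_A × (t_A×t_C)/(t_B×t_D)
Overall ratio = (51×30)/(52×40) = 1530/2080
RPM_D = 1867 × 1530/2080 = 2856510/2080
≈ 1373.32 RPM

1373.32 RPM


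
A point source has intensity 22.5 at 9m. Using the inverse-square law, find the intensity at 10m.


I₁d₁² = I₂d₂²
I₂ = I₁ × (d₁/d₂)²
= 22.5 × (9/10)²
= 22.5 × 81/100
= 1822.5/100
= 18.2250

18.2250


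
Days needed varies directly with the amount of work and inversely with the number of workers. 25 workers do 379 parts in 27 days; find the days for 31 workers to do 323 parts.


Days ∝ work / workers, so d₂ = d₁ × (m₁/m₂) × (w₂/w₁)
Workers factor (inverse): 25/31 ≈ 0.8065
Work factor (direct): 323/379 ≈ 0.8522
d₂ = 27 × 25/31 × 323/379 = (27 × 25 × 323) / (31 × 379) = 218025/11749
≈ 18.56 days

18.56 days


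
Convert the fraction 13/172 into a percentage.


Percentage = (part / whole) × 100
= (13 / 172) × 100
≈ 7.56%

7.56%


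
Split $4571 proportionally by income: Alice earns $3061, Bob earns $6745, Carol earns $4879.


Total income = 3061 + 6745 + 4879 = $14685
Alice: $4571 × 3061/14685 = $952.80
Bob: $4571 × 6745/14685 = $2099.52
Carol: $4571 × 4879/14685 = $1518.69
= Alice: $952.80, Bob: $2099.52, Carol: $1518.69

Alice: $952.80, Bob: $2099.52, Carol: $1518.69


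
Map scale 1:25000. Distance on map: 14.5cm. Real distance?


Real distance = map distance × scale
= 14.5cm × 25000
= 362500 cm = 3625.0 m
= 3.625 km

3.625 km


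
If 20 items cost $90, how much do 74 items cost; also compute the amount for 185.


Direct proportion: y/x = constant
k = 90/20 = 4.5000
y at x=74: k × 74 = 90 × 74 / 20 = 6660/20 = 333.00
y at x=185: k × 185 = 90 × 185 / 20 = 16650/20 = 832.50
= 333.00 and 832.50

333.00 and 832.50


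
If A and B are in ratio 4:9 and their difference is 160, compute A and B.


Let A = 4k, B = 9k.
9k - 4k = 160
5k = 160 → k = 160/5 = 32
A = 4×32 = 128, B = 9×32 = 288
= A = 128, B = 288

A = 128, B = 288


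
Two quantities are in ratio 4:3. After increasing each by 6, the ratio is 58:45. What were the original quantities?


Let A = 4k, B = 3k.
(4k + 6) / (3k + 6) = 58/45
Cross-multiply: 45(4k + 6) = 58(3k + 6)
180k + 270 = 174k + 348
180k - 174k = 348 - 270
6k = 78
k = 78/6 = 13
A = 4×13 = 52, B = 3×13 = 39
= A = 52, B = 39

A = 52, B = 39


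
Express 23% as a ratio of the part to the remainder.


23% means 23 parts out of 100; remainder = 77
Part : remainder = 23:77
GCD = 1
= 23:77

23:77


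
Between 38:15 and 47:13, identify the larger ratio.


38/15 = 2.5333
47/13 = 3.6154
2.5333 < 3.6154, so 38:15 is less
= 47:13

47:13


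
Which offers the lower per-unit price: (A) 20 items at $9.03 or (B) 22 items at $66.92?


Deal A: $9.03/20 = $0.4515/unit
Deal B: $66.92/22 = $3.0418/unit
A is cheaper per unit
= Deal A

Deal A


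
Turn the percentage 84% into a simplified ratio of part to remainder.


84% means 84 parts out of 100; remainder = 16
Part : remainder = 84:16
GCD = 4
= 21:4

21:4


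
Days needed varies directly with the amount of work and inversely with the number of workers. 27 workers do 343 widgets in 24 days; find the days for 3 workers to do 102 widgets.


Days ∝ work / workers, so d₂ = d₁ × (m₁/m₂) × (w₂/w₁)
Workers factor (inverse): 27/3 = 9.0000
Work factor (direct): 102/343 ≈ 0.2974
d₂ = 24 × 27/3 × 102/343 = (24 × 27 × 102) / (3 × 343) = 66096/1029
≈ 64.23 days

64.23 days


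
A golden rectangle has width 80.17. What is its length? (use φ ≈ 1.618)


φ = (1 + √5) / 2 ≈ 1.618
Length = width × φ = 80.17 × 1.618 = 129.71506
≈ 129.72

129.72


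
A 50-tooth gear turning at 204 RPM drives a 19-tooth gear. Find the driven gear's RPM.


Gear ratio = 50:19 = 50:19
RPM_B = RPM_A × (teeth_A / teeth_B)
= 204 × (50/19)
= 536.8 RPM

536.8 RPM


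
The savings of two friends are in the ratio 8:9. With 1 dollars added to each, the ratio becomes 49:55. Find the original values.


Let A = 8k, B = 9k.
(8k + 1) / (9k + 1) = 49/55
Cross-multiply: 55(8k + 1) = 49(9k + 1)
440k + 55 = 441k + 49
440k - 441k = 49 - 55
-1k = -6
k = -6/-1 = 6
A = 8×6 = 48, B = 9×6 = 54
= A = 48, B = 54

A = 48, B = 54


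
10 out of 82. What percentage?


Percentage = (part / whole) × 100
= (10 / 82) × 100
≈ 12.20%

12.20%


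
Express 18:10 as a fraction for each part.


Total parts = 18 + 10 = 28
First part: 18/28 = 9/14
Second part: 10/28 = 5/14
= 9/14 and 5/14

9/14 and 5/14


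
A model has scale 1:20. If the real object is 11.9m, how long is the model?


Model size = real / scale
= 11.9 / 20
= 0.5950 m

0.5950 m


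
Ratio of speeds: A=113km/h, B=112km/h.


Ratio = 113:112
GCD = 1
Simplified = 113:112
Time ratio (same distance) = 112:113
Speed ratio = 113:112

113:112


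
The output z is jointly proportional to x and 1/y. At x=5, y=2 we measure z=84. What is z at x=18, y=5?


z = k·x/y
Solve for k using the known point: k = z·y/x = 84×2/5 = 168/5 = 33.6000
Now evaluate at x=18, y=5:
z = k × 18 / 5 = (168 × 18) / (5 × 5) = 3024/25
= 120.9600

120.9600


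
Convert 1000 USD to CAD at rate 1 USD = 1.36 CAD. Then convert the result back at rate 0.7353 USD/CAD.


Amount × rate = 1000 × 1.36 = 1360.00 CAD
Round-trip: 1360.00 × 0.7353 = 1000.01 USD
= 1360.00 CAD, then 1000.01 USD

1360.00 CAD, then 1000.01 USD


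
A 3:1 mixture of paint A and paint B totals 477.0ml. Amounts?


Total parts = 3 + 1 = 4
paint A: 477.0 × 3/4 = 357.8ml
paint B: 477.0 × 1/4 = 119.3ml
= 357.8ml and 119.3ml

357.8ml and 119.3ml


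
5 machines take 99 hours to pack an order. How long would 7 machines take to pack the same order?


Inverse proportion: x × y = constant
k = 5 × 99 = 495
y₂ = k / 7 = 495 / 7
= 70.71

70.71


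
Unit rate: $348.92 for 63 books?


Unit rate = total / quantity
= 348.92 / 63
= $5.54 per unit

$5.54 per unit


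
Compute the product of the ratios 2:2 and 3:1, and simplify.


Compound ratio = (2×3) : (2×1)
= 6:2
GCD = 2
= 3:1

3:1


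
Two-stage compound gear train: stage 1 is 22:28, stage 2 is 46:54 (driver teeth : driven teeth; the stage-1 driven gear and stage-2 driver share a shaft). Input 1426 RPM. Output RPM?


Stage 1: RPM_B = RPM_A × t_A/t_B = 1426 × 22/28 = 31372/28 ≈ 1120.43
B and C share a shaft → RPM_C = RPM_B
Stage 2: RPM_D = RPM_C × t_C/t_D = RPM_A × (t_A×t_C)/(t_B×t_D)
Overall ratio = (22×46)/(28×54) = 1012/1512
RPM_D = 1426 × 1012/1512 = 1443112/1512
≈ 954.44 RPM

954.44 RPM


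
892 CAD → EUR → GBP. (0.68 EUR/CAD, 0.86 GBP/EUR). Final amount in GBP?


Step 1: 892 CAD × 0.68 = 606.56 EUR
Step 2: 606.56 EUR × 0.86 = 521.64 GBP
Implied rate CAD→GBP = 0.68 × 0.86 = 0.5848
= 521.64 GBP

521.64 GBP


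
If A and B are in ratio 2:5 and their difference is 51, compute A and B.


Let A = 2k, B = 5k.
5k - 2k = 51
3k = 51 → k = 51/3 = 17
A = 2×17 = 34, B = 5×17 = 85
= A = 34, B = 85

A = 34, B = 85


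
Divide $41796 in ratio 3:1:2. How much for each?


Total parts = 3 + 1 + 2 = 6
Part 1: 41796 × 3/6 = 20898.00
Part 2: 41796 × 1/6 = 6966.00
Part 3: 41796 × 2/6 = 13932.00
= Part 1: $20898.00, Part 2: $6966.00, Part 3: $13932.00

Part 1: $20898.00, Part 2: $6966.00, Part 3: $13932.00


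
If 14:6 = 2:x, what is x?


Cross multiply: 14 × x = 6 × 2
14x = 12
x = 12 / 14
= 0.86

0.86


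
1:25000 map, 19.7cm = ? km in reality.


Real distance = map distance × scale
= 19.7cm × 25000
= 492500 cm = 4925.0 m
= 4.925 km

4.925 km


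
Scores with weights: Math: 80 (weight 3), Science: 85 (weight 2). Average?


Numerator = 80×3 + 85×2
= 240 + 170
= 410
Total weight = 5
Weighted avg = 410/5
= 82.00

82.00


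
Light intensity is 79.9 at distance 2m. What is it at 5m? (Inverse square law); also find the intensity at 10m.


I₁d₁² = I₂d₂²
I at 5m = 79.9 × (2/5)² = 79.9 × 4/25 = 319.6/25 = 12.7840
I at 10m = 79.9 × (2/10)² = 79.9 × 4/100 = 319.6/100 = 3.1960
= 12.7840 and 3.1960

12.7840 and 3.1960


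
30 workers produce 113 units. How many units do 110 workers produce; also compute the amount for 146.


Direct proportion: y/x = constant
k = 113/30 ≈ 3.7667
y at x=110: k × 110 = 113 × 110 / 30 = 12430/30 ≈ 414.33
y at x=146: k × 146 = 113 × 146 / 30 = 16498/30 ≈ 549.93
= 414.33 and 549.93

414.33 and 549.93


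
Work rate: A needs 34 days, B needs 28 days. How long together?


Rate of A = 1/34 per day
Rate of B = 1/28 per day
Combined rate = 1/34 + 1/28 = 62/952 ≈ 0.0651 per day
Days = 1 / combined rate = 952/62
≈ 15.35 days

15.35 days


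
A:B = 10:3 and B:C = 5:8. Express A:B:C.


Match B: multiply A:B by 5 → 50:15
Multiply B:C by 3 → 15:24
Combined: 50:15:24
GCD = 1
= 50:15:24

50:15:24


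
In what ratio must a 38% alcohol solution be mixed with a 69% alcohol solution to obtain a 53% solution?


Let x parts of 38% mix with y parts of 69%.
38x + 69y = 53(x + y)
38x + 69y = 53x + 53y
x(38 - 53) = y(53 - 69)
x/y = (69 - 53)/(53 - 38) = 16/15
Simplify: 16:15
= 16:15

16:15


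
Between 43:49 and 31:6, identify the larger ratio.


43/49 = 0.8776
31/6 = 5.1667
0.8776 < 5.1667, so 43:49 is less
= 31:6

31:6


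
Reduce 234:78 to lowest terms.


GCD(234, 78) = 78
234/78 : 78/78
= 3:1

3:1


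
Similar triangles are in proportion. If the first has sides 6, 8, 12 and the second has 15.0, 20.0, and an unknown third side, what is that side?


Scale factor = 15.0/6 = 2.5
Missing side = 12 × 2.5
= 30.0

30.0


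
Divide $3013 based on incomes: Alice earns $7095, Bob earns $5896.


Total income = 7095 + 5896 = $12991
Alice: $3013 × 7095/12991 = $1645.54
Bob: $3013 × 5896/12991 = $1367.46
= Alice: $1645.54, Bob: $1367.46

Alice: $1645.54, Bob: $1367.46


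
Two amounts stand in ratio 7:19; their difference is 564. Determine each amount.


Let A = 7k, B = 19k.
19k - 7k = 564
12k = 564 → k = 564/12 = 47
A = 7×47 = 329, B = 19×47 = 893
= A = 329, B = 893

A = 329, B = 893


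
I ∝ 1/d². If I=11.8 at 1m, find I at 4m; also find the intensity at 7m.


I₁d₁² = I₂d₂²
I at 4m = 11.8 × (1/4)² = 11.8 × 1/16 = 11.8/16 = 0.7375
I at 7m = 11.8 × (1/7)² = 11.8 × 1/49 = 11.8/49 ≈ 0.2408
= 0.7375 and 0.2408

0.7375 and 0.2408


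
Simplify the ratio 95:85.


GCD(95, 85) = 5
95/5 : 85/5
= 19:17

19:17


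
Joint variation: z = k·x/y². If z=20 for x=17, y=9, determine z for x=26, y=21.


z = k·x/y²
Solve for k using the known point: k = z·y²/x = 20×81/17 = 1620/17 ≈ 95.2941
Now evaluate at x=26, y=21:
z = k × 26 / 441 = (1620 × 26) / (17 × 441) = 42120/7497
≈ 5.6182

5.6182


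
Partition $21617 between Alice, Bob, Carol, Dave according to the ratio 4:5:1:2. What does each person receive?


Total parts = 4 + 5 + 1 + 2 = 12
Alice: 21617 × 4/12 = 7205.67
Bob: 21617 × 5/12 = 9007.08
Carol: 21617 × 1/12 = 1801.42
Dave: 21617 × 2/12 = 3602.83
= Alice: $7205.67, Bob: $9007.08, Carol: $1801.42, Dave: $3602.83

Alice: $7205.67, Bob: $9007.08, Carol: $1801.42, Dave: $3602.83


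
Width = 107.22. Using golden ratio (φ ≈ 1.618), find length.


φ = (1 + √5) / 2 ≈ 1.618
Length = width × φ = 107.22 × 1.618 = 173.48196
≈ 173.48

173.48


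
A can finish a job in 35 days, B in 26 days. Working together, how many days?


Rate of A = 1/35 per day
Rate of B = 1/26 per day
Combined rate = 1/35 + 1/26 = 61/910 ≈ 0.0670 per day
Days = 1 / combined rate = 910/61
≈ 14.92 days

14.92 days


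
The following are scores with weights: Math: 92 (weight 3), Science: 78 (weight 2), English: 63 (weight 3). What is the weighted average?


Numerator = 92×3 + 78×2 + 63×3
= 276 + 156 + 189
= 621
Total weight = 8
Weighted avg = 621/8
= 77.63

77.63


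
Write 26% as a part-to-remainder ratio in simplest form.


26% means 26 parts out of 100; remainder = 74
Part : remainder = 26:74
GCD = 2
= 13:37

13:37


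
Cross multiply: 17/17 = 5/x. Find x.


Cross multiply: 17 × x = 17 × 5
17x = 85
x = 85 / 17
= 5.00

5.00


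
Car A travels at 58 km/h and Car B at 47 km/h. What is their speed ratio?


Ratio = 58:47
GCD = 1
Simplified = 58:47
Time ratio (same distance) = 47:58
Speed ratio = 58:47

58:47


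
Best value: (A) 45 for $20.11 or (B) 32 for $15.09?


Deal A: $20.11/45 = $0.4469/unit
Deal B: $15.09/32 = $0.4716/unit
A is cheaper per unit
= Deal A

Deal A


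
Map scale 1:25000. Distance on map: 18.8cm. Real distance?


Real distance = map distance × scale
= 18.8cm × 25000
= 470000 cm = 4700.0 m
= 4.700 km

4.700 km


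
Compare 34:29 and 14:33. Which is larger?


34/29 = 1.1724
14/33 = 0.4242
1.1724 > 0.4242, so 34:29 is greater
= 34:29

34:29


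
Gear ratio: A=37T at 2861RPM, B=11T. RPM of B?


Gear ratio = 37:11 = 37:11
RPM_B = RPM_A × (teeth_A / teeth_B)
= 2861 × (37/11)
= 9623.4 RPM

9623.4 RPM


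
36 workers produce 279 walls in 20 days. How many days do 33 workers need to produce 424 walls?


Days ∝ work / workers, so d₂ = d₁ × (m₁/m₂) × (w₂/w₁)
Workers factor (inverse): 36/33 ≈ 1.0909
Work factor (direct): 424/279 ≈ 1.5197
d₂ = 20 × 36/33 × 424/279 = (20 × 36 × 424) / (33 × 279) = 305280/9207
≈ 33.16 days

33.16 days


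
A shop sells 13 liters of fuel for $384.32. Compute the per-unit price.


Unit rate = total / quantity
= 384.32 / 13
= $29.56 per unit

$29.56 per unit


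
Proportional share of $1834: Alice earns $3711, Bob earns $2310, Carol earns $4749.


Total income = 3711 + 2310 + 4749 = $10770
Alice: $1834 × 3711/10770 = $631.94
Bob: $1834 × 2310/10770 = $393.36
Carol: $1834 × 4749/10770 = $808.70
= Alice: $631.94, Bob: $393.36, Carol: $808.70

Alice: $631.94, Bob: $393.36, Carol: $808.70


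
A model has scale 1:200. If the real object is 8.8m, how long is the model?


Model size = real / scale
= 8.8 / 200
= 0.0440 m

0.0440 m


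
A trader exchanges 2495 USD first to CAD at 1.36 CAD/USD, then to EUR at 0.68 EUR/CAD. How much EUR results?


Step 1: 2495 USD × 1.36 = 3393.20 CAD
Step 2: 3393.20 CAD × 0.68 = 2307.38 EUR
Implied rate USD→EUR = 1.36 × 0.68 = 0.9248
= 2307.38 EUR

2307.38 EUR


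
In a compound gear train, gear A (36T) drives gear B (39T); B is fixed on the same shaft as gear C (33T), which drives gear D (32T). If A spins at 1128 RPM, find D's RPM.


Stage 1: RPM_B = RPM_A × t_A/t_B = 1128 × 36/39 = 40608/39 ≈ 1041.23
B and C share a shaft → RPM_C = RPM_B
Stage 2: RPM_D = RPM_C × t_C/t_D = RPM_A × (t_A×t_C)/(t_B×t_D)
Overall ratio = (36×33)/(39×32) = 1188/1248
RPM_D = 1128 × 1188/1248 = 1340064/1248
≈ 1073.77 RPM

1073.77 RPM


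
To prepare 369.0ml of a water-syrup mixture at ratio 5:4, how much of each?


Total parts = 5 + 4 = 9
water: 369.0 × 5/9 = 205.0ml
syrup: 369.0 × 4/9 = 164.0ml
= 205.0ml and 164.0ml

205.0ml and 164.0ml


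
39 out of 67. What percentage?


Percentage = (part / whole) × 100
= (39 / 67) × 100
≈ 58.21%

58.21%


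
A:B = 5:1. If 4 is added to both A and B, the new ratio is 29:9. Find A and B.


Let A = 5k, B = 1k.
(5k + 4) / (1k + 4) = 29/9
Cross-multiply: 9(5k + 4) = 29(1k + 4)
45k + 36 = 29k + 116
45k - 29k = 116 - 36
16k = 80
k = 80/16 = 5
A = 5×5 = 25, B = 1×5 = 5
= A = 25, B = 5

A = 25, B = 5


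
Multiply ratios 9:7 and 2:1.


Compound ratio = (9×2) : (7×1)
= 18:7
GCD = 1
= 18:7

18:7


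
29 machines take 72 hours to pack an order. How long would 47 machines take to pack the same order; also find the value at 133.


Inverse proportion: x × y = constant
k = 29 × 72 = 2088
At x=47: k/47 = 44.43
At x=133: k/133 = 15.70
= 44.43 and 15.70

44.43 and 15.70


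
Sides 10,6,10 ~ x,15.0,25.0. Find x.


Scale factor = 15.0/6 = 2.5
Missing side = 10 × 2.5
= 25.0

25.0


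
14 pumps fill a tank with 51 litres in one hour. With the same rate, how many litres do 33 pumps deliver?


Direct proportion: y/x = constant
k = 51/14 ≈ 3.6429
y₂ = k × 33 = 51 × 33 / 14 = 1683/14
≈ 120.21

120.21


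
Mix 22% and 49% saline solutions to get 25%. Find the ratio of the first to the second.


Let x parts of 22% mix with y parts of 49%.
22x + 49y = 25(x + y)
22x + 49y = 25x + 25y
x(22 - 25) = y(25 - 49)
x/y = (49 - 25)/(25 - 22) = 24/3
Simplify: 8:1
= 8:1

8:1


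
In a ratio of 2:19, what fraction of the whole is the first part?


Total parts = 2 + 19 = 21
First part: 2/21 = 2/21
= 2/21

2/21


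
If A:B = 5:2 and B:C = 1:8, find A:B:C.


Match B: multiply A:B by 1 → 5:2
Multiply B:C by 2 → 2:16
Combined: 5:2:16
GCD = 1
= 5:2:16

5:2:16


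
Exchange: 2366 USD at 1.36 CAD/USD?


Amount × rate = 2366 × 1.36
= 3217.76 CAD

3217.76 CAD


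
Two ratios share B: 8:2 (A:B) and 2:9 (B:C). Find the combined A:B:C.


Match B: multiply A:B by 2 → 16:4
Multiply B:C by 2 → 4:18
Combined: 16:4:18
GCD = 2
= 8:2:9

8:2:9


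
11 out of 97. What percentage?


Percentage = (part / whole) × 100
= (11 / 97) × 100
≈ 11.34%

11.34%


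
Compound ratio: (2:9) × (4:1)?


Compound ratio = (2×4) : (9×1)
= 8:9
GCD = 1
= 8:9

8:9


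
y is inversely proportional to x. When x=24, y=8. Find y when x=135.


Inverse proportion: x × y = constant
k = 24 × 8 = 192
y₂ = k / 135 = 192 / 135
= 1.42

1.42


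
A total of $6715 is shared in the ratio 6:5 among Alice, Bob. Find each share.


Total parts = 6 + 5 = 11
Alice: 6715 × 6/11 = 3662.73
Bob: 6715 × 5/11 = 3052.27
= Alice: $3662.73, Bob: $3052.27

Alice: $3662.73, Bob: $3052.27


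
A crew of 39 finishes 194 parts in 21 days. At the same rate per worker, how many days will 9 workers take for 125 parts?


Days ∝ work / workers, so d₂ = d₁ × (m₁/m₂) × (w₂/w₁)
Workers factor (inverse): 39/9 ≈ 4.3333
Work factor (direct): 125/194 ≈ 0.6443
d₂ = 21 × 39/9 × 125/194 = (21 × 39 × 125) / (9 × 194) = 102375/1746
≈ 58.63 days

58.63 days


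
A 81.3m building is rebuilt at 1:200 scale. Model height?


Model size = real / scale
= 81.3 / 200
= 0.4065 m

0.4065 m


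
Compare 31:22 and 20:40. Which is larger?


31/22 = 1.4091
20/40 = 0.5000
1.4091 > 0.5000, so 31:22 is greater
= 31:22

31:22


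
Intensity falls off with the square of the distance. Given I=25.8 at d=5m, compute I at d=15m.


I₁d₁² = I₂d₂²
I₂ = I₁ × (d₁/d₂)²
= 25.8 × (5/15)²
= 25.8 × 25/225
= 645/225
≈ 2.8667

2.8667


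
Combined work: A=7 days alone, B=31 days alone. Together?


Rate of A = 1/7 per day
Rate of B = 1/31 per day
Combined rate = 1/7 + 1/31 = 38/217 ≈ 0.1751 per day
Days = 1 / combined rate = 217/38
≈ 5.71 days

5.71 days


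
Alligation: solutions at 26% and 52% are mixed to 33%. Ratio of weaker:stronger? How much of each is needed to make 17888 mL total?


Let x parts of 26% mix with y parts of 52%.
26x + 52y = 33(x + y)
26x + 52y = 33x + 33y
x(26 - 33) = y(33 - 52)
x/y = (52 - 33)/(33 - 26) = 19/7
Simplify: 19:7
Total parts = 26; one part = 17888/26 = 688.00 mL
26% solution: 19×688.00 = 13072.00 mL
52% solution: 7×688.00 = 4816.00 mL
= ratio 19:7; 13072.00 mL and 4816.00 mL

ratio 19:7; 13072.00 mL and 4816.00 mL


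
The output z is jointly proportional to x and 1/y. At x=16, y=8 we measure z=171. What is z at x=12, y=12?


z = k·x/y
Solve for k using the known point: k = z·y/x = 171×8/16 = 1368/16 = 85.5000
Now evaluate at x=12, y=12:
z = k × 12 / 12 = (1368 × 12) / (16 × 12) = 16416/192
= 85.5000

85.5000


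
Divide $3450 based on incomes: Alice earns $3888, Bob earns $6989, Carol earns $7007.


Total income = 3888 + 6989 + 7007 = $17884
Alice: $3450 × 3888/17884 = $750.03
Bob: $3450 × 6989/17884 = $1348.25
Carol: $3450 × 7007/17884 = $1351.72
= Alice: $750.03, Bob: $1348.25, Carol: $1351.72

Alice: $750.03, Bob: $1348.25, Carol: $1351.72


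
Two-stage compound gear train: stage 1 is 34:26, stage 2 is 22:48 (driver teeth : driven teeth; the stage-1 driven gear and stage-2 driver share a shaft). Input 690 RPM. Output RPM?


Stage 1: RPM_B = RPM_A × t_A/t_B = 690 × 34/26 = 23460/26 ≈ 902.31
B and C share a shaft → RPM_C = RPM_B
Stage 2: RPM_D = RPM_C × t_C/t_D = RPM_A × (t_A×t_C)/(t_B×t_D)
Overall ratio = (34×22)/(26×48) = 748/1248
RPM_D = 690 × 748/1248 = 516120/1248
≈ 413.56 RPM

413.56 RPM


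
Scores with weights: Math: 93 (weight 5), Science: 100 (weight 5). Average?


Numerator = 93×5 + 100×5
= 465 + 500
= 965
Total weight = 10
Weighted avg = 965/10
= 96.50

96.50


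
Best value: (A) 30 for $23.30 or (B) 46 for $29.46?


Deal A: $23.30/30 = $0.7767/unit
Deal B: $29.46/46 = $0.6404/unit
B is cheaper per unit
= Deal B

Deal B


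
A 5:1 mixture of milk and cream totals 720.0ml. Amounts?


Total parts = 5 + 1 = 6
milk: 720.0 × 5/6 = 600.0ml
cream: 720.0 × 1/6 = 120.0ml
= 600.0ml and 120.0ml

600.0ml and 120.0ml


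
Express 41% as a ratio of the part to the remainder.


41% means 41 parts out of 100; remainder = 59
Part : remainder = 41:59
GCD = 1
= 41:59

41:59


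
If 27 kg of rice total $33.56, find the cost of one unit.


Unit rate = total / quantity
= 33.56 / 27
= $1.24 per unit

$1.24 per unit


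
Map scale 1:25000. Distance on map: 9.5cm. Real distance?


Real distance = map distance × scale
= 9.5cm × 25000
= 237500 cm = 2375.0 m
= 2.375 km

2.375 km


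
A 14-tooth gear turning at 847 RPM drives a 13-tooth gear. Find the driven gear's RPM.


Gear ratio = 14:13 = 14:13
RPM_B = RPM_A × (teeth_A / teeth_B)
= 847 × (14/13)
= 912.2 RPM

912.2 RPM


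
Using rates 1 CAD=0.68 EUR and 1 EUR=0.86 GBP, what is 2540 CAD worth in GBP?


Step 1: 2540 CAD × 0.68 = 1727.20 EUR
Step 2: 1727.20 EUR × 0.86 = 1485.39 GBP
Implied rate CAD→GBP = 0.68 × 0.86 = 0.5848
= 1485.39 GBP

1485.39 GBP


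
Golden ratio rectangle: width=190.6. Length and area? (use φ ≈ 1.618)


φ = (1 + √5) / 2 ≈ 1.618
Length = width × φ = 190.6 × 1.618 = 308.3908
≈ 308.39
Area = width × length = 190.6 × 308.3908 = 58779.28648 ≈ 58779.29
= Length: 308.39, Area: 58779.29

Length: 308.39, Area: 58779.29


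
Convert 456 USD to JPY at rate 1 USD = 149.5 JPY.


Amount × rate = 456 × 149.5
= 68172.00 JPY

68172.00 JPY


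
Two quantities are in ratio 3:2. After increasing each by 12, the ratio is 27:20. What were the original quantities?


Let A = 3k, B = 2k.
(3k + 12) / (2k + 12) = 27/20
Cross-multiply: 20(3k + 12) = 27(2k + 12)
60k + 240 = 54k + 324
60k - 54k = 324 - 240
6k = 84
k = 84/6 = 14
A = 3×14 = 42, B = 2×14 = 28
= A = 42, B = 28

A = 42, B = 28


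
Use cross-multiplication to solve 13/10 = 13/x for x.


Cross multiply: 13 × x = 10 × 13
13x = 130
x = 130 / 13
= 10.00

10.00


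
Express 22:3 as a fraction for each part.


Total parts = 22 + 3 = 25
First part: 22/25 = 22/25
Second part: 3/25 = 3/25
= 22/25 and 3/25

22/25 and 3/25


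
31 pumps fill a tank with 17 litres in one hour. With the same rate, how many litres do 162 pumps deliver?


Direct proportion: y/x = constant
k = 17/31 ≈ 0.5484
y₂ = k × 162 = 17 × 162 / 31 = 2754/31
≈ 88.84

88.84


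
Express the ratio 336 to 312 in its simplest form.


GCD(336, 312) = 24
336/24 : 312/24
= 14:13

14:13


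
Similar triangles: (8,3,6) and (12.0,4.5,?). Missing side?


Scale factor = 12.0/8 = 1.5
Missing side = 6 × 1.5
= 9.0

9.0


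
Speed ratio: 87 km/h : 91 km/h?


Ratio = 87:91
GCD = 1
Simplified = 87:91
Time ratio (same distance) = 91:87
Speed ratio = 87:91

87:91


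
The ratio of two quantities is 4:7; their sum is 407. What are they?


Let A = 4k, B = 7k.
4k + 7k = 407
11k = 407 → k = 407/11 = 37
A = 4×37 = 148, B = 7×37 = 259
= A = 148, B = 259

A = 148, B = 259


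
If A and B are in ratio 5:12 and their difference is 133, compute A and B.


Let A = 5k, B = 12k.
12k - 5k = 133
7k = 133 → k = 133/7 = 19
A = 5×19 = 95, B = 12×19 = 228
= A = 95, B = 228

A = 95, B = 228


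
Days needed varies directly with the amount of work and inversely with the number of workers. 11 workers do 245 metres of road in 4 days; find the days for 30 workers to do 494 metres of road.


Days ∝ work / workers, so d₂ = d₁ × (m₁/m₂) × (w₂/w₁)
Workers factor (inverse): 11/30 ≈ 0.3667
Work factor (direct): 494/245 ≈ 2.0163
d₂ = 4 × 11/30 × 494/245 = (4 × 11 × 494) / (30 × 245) = 21736/7350
≈ 2.96 days

2.96 days


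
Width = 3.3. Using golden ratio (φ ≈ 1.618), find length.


φ = (1 + √5) / 2 ≈ 1.618
Length = width × φ = 3.3 × 1.618 = 5.3394
≈ 5.34

5.34


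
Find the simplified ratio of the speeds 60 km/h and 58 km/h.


Ratio = 60:58
GCD = 2
Simplified = 30:29
Time ratio (same distance) = 29:30
Speed ratio = 30:29

30:29


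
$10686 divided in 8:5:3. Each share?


Total parts = 8 + 5 + 3 = 16
Part 1: 10686 × 8/16 = 5343.00
Part 2: 10686 × 5/16 = 3339.38
Part 3: 10686 × 3/16 = 2003.63
= Part 1: $5343.00, Part 2: $3339.38, Part 3: $2003.63

Part 1: $5343.00, Part 2: $3339.38, Part 3: $2003.63


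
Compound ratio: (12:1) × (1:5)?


Compound ratio = (12×1) : (1×5)
= 12:5
GCD = 1
= 12:5

12:5


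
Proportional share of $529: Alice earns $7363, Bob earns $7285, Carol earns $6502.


Total income = 7363 + 7285 + 6502 = $21150
Alice: $529 × 7363/21150 = $184.16
Bob: $529 × 7285/21150 = $182.21
Carol: $529 × 6502/21150 = $162.63
= Alice: $184.16, Bob: $182.21, Carol: $162.63

Alice: $184.16, Bob: $182.21, Carol: $162.63


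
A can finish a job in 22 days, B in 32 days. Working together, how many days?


Rate of A = 1/22 per day
Rate of B = 1/32 per day
Combined rate = 1/22 + 1/32 = 54/704 ≈ 0.0767 per day
Days = 1 / combined rate = 704/54
≈ 13.04 days

13.04 days


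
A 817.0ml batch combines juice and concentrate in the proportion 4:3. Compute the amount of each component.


Total parts = 4 + 3 = 7
juice: 817.0 × 4/7 = 466.9ml
concentrate: 817.0 × 3/7 = 350.1ml
= 466.9ml and 350.1ml

466.9ml and 350.1ml


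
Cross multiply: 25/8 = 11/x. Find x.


Cross multiply: 25 × x = 8 × 11
25x = 88
x = 88 / 25
= 3.52

3.52


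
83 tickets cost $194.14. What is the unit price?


Unit rate = total / quantity
= 194.14 / 83
= $2.34 per unit

$2.34 per unit


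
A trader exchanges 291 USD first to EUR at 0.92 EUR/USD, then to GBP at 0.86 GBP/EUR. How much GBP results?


Step 1: 291 USD × 0.92 = 267.72 EUR
Step 2: 267.72 EUR × 0.86 = 230.24 GBP
Implied rate USD→GBP = 0.92 × 0.86 = 0.7912
= 230.24 GBP

230.24 GBP


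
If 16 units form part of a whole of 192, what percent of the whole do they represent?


Percentage = (part / whole) × 100
= (16 / 192) × 100
≈ 8.33%

8.33%


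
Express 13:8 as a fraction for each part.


Total parts = 13 + 8 = 21
First part: 13/21 = 13/21
Second part: 8/21 = 8/21
= 13/21 and 8/21

13/21 and 8/21


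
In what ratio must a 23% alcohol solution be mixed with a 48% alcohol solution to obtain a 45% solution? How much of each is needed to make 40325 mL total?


Let x parts of 23% mix with y parts of 48%.
23x + 48y = 45(x + y)
23x + 48y = 45x + 45y
x(23 - 45) = y(45 - 48)
x/y = (48 - 45)/(45 - 23) = 3/22
Simplify: 3:22
Total parts = 25; one part = 40325/25 = 1613.00 mL
23% solution: 3×1613.00 = 4839.00 mL
48% solution: 22×1613.00 = 35486.00 mL
= ratio 3:22; 4839.00 mL and 35486.00 mL

ratio 3:22; 4839.00 mL and 35486.00 mL


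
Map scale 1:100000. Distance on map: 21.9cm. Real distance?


Real distance = map distance × scale
= 21.9cm × 100000
= 2190000 cm = 21900.0 m
= 21.900 km

21.900 km


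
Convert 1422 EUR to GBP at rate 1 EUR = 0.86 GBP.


Amount × rate = 1422 × 0.86
= 1222.92 GBP

1222.92 GBP


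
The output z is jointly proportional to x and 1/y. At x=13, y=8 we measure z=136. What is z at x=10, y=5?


z = k·x/y
Solve for k using the known point: k = z·y/x = 136×8/13 = 1088/13 ≈ 83.6923
Now evaluate at x=10, y=5:
z = k × 10 / 5 = (1088 × 10) / (13 × 5) = 10880/65
≈ 167.3846

167.3846


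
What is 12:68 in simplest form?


GCD(12, 68) = 4
12/4 : 68/4
= 3:17

3:17


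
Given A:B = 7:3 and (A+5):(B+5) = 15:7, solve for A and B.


Let A = 7k, B = 3k.
(7k + 5) / (3k + 5) = 15/7
Cross-multiply: 7(7k + 5) = 15(3k + 5)
49k + 35 = 45k + 75
49k - 45k = 75 - 35
4k = 40
k = 40/4 = 10
A = 7×10 = 70, B = 3×10 = 30
= A = 70, B = 30

A = 70, B = 30


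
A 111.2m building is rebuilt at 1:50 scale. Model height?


Model size = real / scale
= 111.2 / 50
= 2.2240 m

2.2240 m


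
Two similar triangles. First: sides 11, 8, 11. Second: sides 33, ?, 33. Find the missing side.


Scale factor = 33/11 = 3
Missing side = 8 × 3
= 24.0

24.0


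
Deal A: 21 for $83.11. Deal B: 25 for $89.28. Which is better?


Deal A: $83.11/21 = $3.9576/unit
Deal B: $89.28/25 = $3.5712/unit
B is cheaper per unit
= Deal B

Deal B


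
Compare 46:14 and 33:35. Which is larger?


46/14 = 3.2857
33/35 = 0.9429
3.2857 > 0.9429, so 46:14 is greater
= 46:14

46:14


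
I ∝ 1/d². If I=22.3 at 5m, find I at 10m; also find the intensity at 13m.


I₁d₁² = I₂d₂²
I at 10m = 22.3 × (5/10)² = 22.3 × 25/100 = 557.5/100 = 5.5750
I at 13m = 22.3 × (5/13)² = 22.3 × 25/169 = 557.5/169 ≈ 3.2988
= 5.5750 and 3.2988

5.5750 and 3.2988


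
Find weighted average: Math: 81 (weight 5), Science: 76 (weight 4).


Numerator = 81×5 + 76×4
= 405 + 304
= 709
Total weight = 9
Weighted avg = 709/9
= 78.78

78.78


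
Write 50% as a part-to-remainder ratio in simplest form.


50% means 50 parts out of 100; remainder = 50
Part : remainder = 50:50
GCD = 50
= 1:1

1:1


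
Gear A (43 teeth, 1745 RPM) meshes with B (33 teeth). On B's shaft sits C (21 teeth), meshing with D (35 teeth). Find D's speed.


Stage 1: RPM_B = RPM_A × t_A/t_B = 1745 × 43/33 = 75035/33 ≈ 2273.79
B and C share a shaft → RPM_C = RPM_B
Stage 2: RPM_D = RPM_C × t_C/t_D = RPM_A × (t_A×t_C)/(t_B×t_D)
Overall ratio = (43×21)/(33×35) = 903/1155
RPM_D = 1745 × 903/1155 = 1575735/1155
≈ 1364.27 RPM

1364.27 RPM


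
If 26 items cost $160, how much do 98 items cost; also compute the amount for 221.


Direct proportion: y/x = constant
k = 160/26 ≈ 6.1538
y at x=98: k × 98 = 160 × 98 / 26 = 15680/26 ≈ 603.08
y at x=221: k × 221 = 160 × 221 / 26 = 35360/26 = 1360.00
= 603.08 and 1360.00

603.08 and 1360.00


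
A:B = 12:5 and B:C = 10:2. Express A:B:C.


Match B: multiply A:B by 10 → 120:50
Multiply B:C by 5 → 50:10
Combined: 120:50:10
GCD = 10
= 12:5:1

12:5:1


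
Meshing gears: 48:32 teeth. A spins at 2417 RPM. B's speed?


Gear ratio = 48:32 = 3:2
RPM_B = RPM_A × (teeth_A / teeth_B)
= 2417 × (48/32)
= 3625.5 RPM

3625.5 RPM


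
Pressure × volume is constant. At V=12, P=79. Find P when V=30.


Inverse proportion: x × y = constant
k = 12 × 79 = 948
y₂ = k / 30 = 948 / 30
= 31.60

31.60


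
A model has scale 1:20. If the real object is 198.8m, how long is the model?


Model size = real / scale
= 198.8 / 20
= 9.9400 m

9.9400 m


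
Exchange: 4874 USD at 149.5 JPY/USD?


Amount × rate = 4874 × 149.5
= 728663.00 JPY

728663.00 JPY


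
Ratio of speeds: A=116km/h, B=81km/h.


Ratio = 116:81
GCD = 1
Simplified = 116:81
Time ratio (same distance) = 81:116
Speed ratio = 116:81

116:81


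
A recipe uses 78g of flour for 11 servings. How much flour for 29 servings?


Direct proportion: y/x = constant
k = 78/11 ≈ 7.0909
y₂ = k × 29 = 78 × 29 / 11 = 2262/11
≈ 205.64

205.64


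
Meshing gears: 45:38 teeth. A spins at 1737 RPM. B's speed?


Gear ratio = 45:38 = 45:38
RPM_B = RPM_A × (teeth_A / teeth_B)
= 1737 × (45/38)
= 2057.0 RPM

2057.0 RPM


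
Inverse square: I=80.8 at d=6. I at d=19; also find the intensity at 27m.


I₁d₁² = I₂d₂²
I at 19m = 80.8 × (6/19)² = 80.8 × 36/361 = 2908.8/361 ≈ 8.0576
I at 27m = 80.8 × (6/27)² = 80.8 × 36/729 = 2908.8/729 ≈ 3.9901
= 8.0576 and 3.9901

8.0576 and 3.9901


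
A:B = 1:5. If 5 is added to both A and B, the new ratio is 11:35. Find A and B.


Let A = 1k, B = 5k.
(1k + 5) / (5k + 5) = 11/35
Cross-multiply: 35(1k + 5) = 11(5k + 5)
35k + 175 = 55k + 55
35k - 55k = 55 - 175
-20k = -120
k = -120/-20 = 6
A = 1×6 = 6, B = 5×6 = 30
= A = 6, B = 30

A = 6, B = 30


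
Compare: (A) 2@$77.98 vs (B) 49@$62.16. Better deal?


Deal A: $77.98/2 = $38.9900/unit
Deal B: $62.16/49 = $1.2686/unit
B is cheaper per unit
= Deal B

Deal B


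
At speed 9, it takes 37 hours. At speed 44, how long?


Inverse proportion: x × y = constant
k = 9 × 37 = 333
y₂ = k / 44 = 333 / 44
= 7.57

7.57


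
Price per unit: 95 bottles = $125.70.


Unit rate = total / quantity
= 125.70 / 95
= $1.32 per unit

$1.32 per unit


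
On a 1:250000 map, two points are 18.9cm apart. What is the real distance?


Real distance = map distance × scale
= 18.9cm × 250000
= 4725000 cm = 47250.0 m
= 47.250 km

47.250 km


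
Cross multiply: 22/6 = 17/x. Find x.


Cross multiply: 22 × x = 6 × 17
22x = 102
x = 102 / 22
= 4.64

4.64


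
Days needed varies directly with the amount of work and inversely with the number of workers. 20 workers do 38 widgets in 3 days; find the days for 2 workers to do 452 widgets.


Days ∝ work / workers, so d₂ = d₁ × (m₁/m₂) × (w₂/w₁)
Workers factor (inverse): 20/2 = 10.0000
Work factor (direct): 452/38 ≈ 11.8947
d₂ = 3 × 20/2 × 452/38 = (3 × 20 × 452) / (2 × 38) = 27120/76
≈ 356.84 days

356.84 days


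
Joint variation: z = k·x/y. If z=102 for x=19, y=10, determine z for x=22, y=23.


z = k·x/y
Solve for k using the known point: k = z·y/x = 102×10/19 = 1020/19 ≈ 53.6842
Now evaluate at x=22, y=23:
z = k × 22 / 23 = (1020 × 22) / (19 × 23) = 22440/437
≈ 51.3501

51.3501


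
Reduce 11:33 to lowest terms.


GCD(11, 33) = 11
11/11 : 33/11
= 1:3

1:3


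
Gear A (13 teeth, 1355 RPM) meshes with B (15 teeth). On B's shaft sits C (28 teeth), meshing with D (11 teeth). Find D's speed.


Stage 1: RPM_B = RPM_A × t_A/t_B = 1355 × 13/15 = 17615/15 ≈ 1174.33
B and C share a shaft → RPM_C = RPM_B
Stage 2: RPM_D = RPM_C × t_C/t_D = RPM_A × (t_A×t_C)/(t_B×t_D)
Overall ratio = (13×28)/(15×11) = 364/165
RPM_D = 1355 × 364/165 = 493220/165
≈ 2989.21 RPM

2989.21 RPM


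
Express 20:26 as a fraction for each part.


Total parts = 20 + 26 = 46
First part: 20/46 = 10/23
Second part: 26/46 = 13/23
= 10/23 and 13/23

10/23 and 13/23


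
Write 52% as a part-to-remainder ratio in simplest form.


52% means 52 parts out of 100; remainder = 48
Part : remainder = 52:48
GCD = 4
= 13:12

13:12


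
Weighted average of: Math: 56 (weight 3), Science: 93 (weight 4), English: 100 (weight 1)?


Numerator = 56×3 + 93×4 + 100×1
= 168 + 372 + 100
= 640
Total weight = 8
Weighted avg = 640/8
= 80.00

80.00


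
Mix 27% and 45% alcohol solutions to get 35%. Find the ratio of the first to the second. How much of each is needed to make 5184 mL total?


Let x parts of 27% mix with y parts of 45%.
27x + 45y = 35(x + y)
27x + 45y = 35x + 35y
x(27 - 35) = y(35 - 45)
x/y = (45 - 35)/(35 - 27) = 10/8
Simplify: 5:4
Total parts = 9; one part = 5184/9 = 576.00 mL
27% solution: 5×576.00 = 2880.00 mL
45% solution: 4×576.00 = 2304.00 mL
= ratio 5:4; 2880.00 mL and 2304.00 mL

ratio 5:4; 2880.00 mL and 2304.00 mL
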